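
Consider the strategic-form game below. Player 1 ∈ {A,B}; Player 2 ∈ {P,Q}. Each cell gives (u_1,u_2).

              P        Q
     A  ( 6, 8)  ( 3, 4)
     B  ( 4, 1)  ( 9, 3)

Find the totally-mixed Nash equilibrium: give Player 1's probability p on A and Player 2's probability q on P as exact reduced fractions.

(p,q) = (1/3, 3/4)

P1 indiff ⇒ q·6+(1-q)·3 = q·4+(1-q)·9 ⇒ q(2) = (1-q)(6) ⇒ q = 3/4
P2 indiff ⇒ p·8+(1-p)·1 = p·4+(1-p)·3 ⇒ p(4) = (1-p)(2) ⇒ p = 1/3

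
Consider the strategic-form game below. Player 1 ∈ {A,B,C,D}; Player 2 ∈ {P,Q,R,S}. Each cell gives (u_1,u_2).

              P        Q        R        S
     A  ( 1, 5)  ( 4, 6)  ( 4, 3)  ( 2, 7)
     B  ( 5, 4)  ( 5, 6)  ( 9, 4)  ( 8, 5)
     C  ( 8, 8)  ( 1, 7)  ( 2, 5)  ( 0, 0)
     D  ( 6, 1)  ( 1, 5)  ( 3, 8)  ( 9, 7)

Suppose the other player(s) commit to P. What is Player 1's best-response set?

argmax u_1 = {C}

u_1(A vs P) = 1
u_1(B vs P) = 5
u_1(C vs P) = 8
u_1(D vs P) = 6
max payoff 8 at {C}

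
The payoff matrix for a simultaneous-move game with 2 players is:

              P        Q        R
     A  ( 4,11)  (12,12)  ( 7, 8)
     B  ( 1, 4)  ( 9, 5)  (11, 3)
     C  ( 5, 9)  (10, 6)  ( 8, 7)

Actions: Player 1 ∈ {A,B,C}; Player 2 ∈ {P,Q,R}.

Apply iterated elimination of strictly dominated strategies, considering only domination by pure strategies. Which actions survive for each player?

P2 drop R (P beats it: A:11>8 B:4>3 C:9>7)
P1 drop B (A beats it: P:4>1 Q:12>9)
P1→{A,C} P2→{P,Q}

Survivors P1:{A,C} P2:{P,Q}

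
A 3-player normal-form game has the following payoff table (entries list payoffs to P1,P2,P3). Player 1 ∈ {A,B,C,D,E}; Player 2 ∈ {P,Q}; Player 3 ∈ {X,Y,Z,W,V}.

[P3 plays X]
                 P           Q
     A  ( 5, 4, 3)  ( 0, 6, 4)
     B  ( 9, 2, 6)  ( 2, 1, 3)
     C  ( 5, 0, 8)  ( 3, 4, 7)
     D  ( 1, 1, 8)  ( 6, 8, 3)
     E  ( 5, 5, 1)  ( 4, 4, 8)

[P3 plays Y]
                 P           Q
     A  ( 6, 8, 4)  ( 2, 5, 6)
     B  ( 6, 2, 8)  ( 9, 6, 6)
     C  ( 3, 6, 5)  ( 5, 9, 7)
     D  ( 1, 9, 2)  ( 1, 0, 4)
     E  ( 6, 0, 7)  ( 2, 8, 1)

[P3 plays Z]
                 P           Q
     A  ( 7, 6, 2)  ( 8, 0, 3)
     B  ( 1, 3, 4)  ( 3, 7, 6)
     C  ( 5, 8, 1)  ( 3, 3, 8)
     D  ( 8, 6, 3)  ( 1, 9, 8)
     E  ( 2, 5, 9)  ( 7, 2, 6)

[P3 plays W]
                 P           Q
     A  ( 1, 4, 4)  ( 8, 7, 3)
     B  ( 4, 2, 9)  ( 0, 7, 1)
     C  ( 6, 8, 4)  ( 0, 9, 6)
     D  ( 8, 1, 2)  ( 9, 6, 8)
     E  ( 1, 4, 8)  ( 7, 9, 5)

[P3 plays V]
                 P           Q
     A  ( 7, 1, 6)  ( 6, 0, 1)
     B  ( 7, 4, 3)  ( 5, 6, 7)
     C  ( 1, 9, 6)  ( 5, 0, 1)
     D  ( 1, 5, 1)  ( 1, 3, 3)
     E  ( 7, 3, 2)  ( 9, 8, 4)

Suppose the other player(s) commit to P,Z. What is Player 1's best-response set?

u_1(A vs P,Z) = 7
u_1(B vs P,Z) = 1
u_1(C vs P,Z) = 5
u_1(D vs P,Z) = 8
u_1(E vs P,Z) = 2
max payoff 8 at {D}

argmax u_1 = {D}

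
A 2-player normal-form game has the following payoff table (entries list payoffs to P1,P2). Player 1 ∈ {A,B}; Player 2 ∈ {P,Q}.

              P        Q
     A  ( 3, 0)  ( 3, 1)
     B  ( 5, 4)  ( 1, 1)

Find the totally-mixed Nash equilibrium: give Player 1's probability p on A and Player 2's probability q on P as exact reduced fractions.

P1 indiff ⇒ q·3+(1-q)·3 = q·5+(1-q)·1 ⇒ q(-2) = (1-q)(-2) ⇒ q = 1/2
P2 indiff ⇒ p·0+(1-p)·4 = p·1+(1-p)·1 ⇒ p(-1) = (1-p)(-3) ⇒ p = 3/4

p=3/4, q=1/2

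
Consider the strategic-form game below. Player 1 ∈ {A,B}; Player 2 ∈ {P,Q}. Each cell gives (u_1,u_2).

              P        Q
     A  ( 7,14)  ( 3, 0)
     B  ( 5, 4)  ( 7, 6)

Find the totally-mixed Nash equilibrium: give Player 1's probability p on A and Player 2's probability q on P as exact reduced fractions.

P1 indiff ⇒ q·7+(1-q)·3 = q·5+(1-q)·7 ⇒ q(2) = (1-q)(4) ⇒ q = 2/3
P2 indiff ⇒ p·14+(1-p)·4 = p·0+(1-p)·6 ⇒ p(14) = (1-p)(2) ⇒ p = 1/8

(p,q) = (1/8, 2/3)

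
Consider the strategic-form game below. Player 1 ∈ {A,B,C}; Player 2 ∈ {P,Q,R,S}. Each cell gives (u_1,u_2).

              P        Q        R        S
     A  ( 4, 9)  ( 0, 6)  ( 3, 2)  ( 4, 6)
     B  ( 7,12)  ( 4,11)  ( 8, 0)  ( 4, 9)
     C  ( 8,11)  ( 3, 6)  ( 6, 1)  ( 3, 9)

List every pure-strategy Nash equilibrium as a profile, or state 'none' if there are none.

(A,P): not NE [P1→C gives 8>4]
(A,Q): not NE [P1→B gives 4>0; P2→P gives 9>6]
(A,R): not NE [P1→B gives 8>3; P2→P gives 9>2]
(A,S): not NE [P2→P gives 9>6]
(B,P): not NE [P1→C gives 8>7]
(B,Q): not NE [P2→P gives 12>11]
(B,R): not NE [P2→P gives 12>0]
(B,S): not NE [P2→P gives 12>9]
(C,P): NE
(C,Q): not NE [P1→B gives 4>3; P2→P gives 11>6]
(C,R): not NE [P1→B gives 8>6; P2→P gives 11>1]
(C,S): not NE [P1→B gives 4>3; P2→P gives 11>9]

PSNE = {(C,P)}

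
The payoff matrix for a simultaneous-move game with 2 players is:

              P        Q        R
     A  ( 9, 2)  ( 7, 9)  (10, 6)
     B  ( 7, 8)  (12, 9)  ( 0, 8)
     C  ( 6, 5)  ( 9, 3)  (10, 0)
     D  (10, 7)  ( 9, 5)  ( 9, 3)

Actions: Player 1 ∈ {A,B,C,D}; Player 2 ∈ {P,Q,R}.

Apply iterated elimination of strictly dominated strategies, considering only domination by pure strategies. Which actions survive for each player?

P2 drop R (Q beats it: A:9>6 B:9>8 C:3>0 D:5>3)
P1 drop A (D beats it: P:10>9 Q:9>7)
P1 drop C (B beats it: P:7>6 Q:12>9)
P1→{B,D} P2→{P,Q}

IESDS → P1:{B,D} P2:{P,Q}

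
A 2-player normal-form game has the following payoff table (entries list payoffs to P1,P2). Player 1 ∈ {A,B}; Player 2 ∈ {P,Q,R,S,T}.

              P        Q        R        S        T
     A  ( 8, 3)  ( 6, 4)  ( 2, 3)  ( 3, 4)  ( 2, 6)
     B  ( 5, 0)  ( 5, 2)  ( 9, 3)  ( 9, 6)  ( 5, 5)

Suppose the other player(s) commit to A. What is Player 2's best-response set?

u_2(P vs A) = 3
u_2(Q vs A) = 4
u_2(R vs A) = 3
u_2(S vs A) = 4
u_2(T vs A) = 6
max payoff 6 at {T}

BR_2 = {T}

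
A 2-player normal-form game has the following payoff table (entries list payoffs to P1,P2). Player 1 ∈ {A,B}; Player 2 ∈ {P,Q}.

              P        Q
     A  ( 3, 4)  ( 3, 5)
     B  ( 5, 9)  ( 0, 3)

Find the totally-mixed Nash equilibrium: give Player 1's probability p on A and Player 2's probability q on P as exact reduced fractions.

P1 indiff ⇒ q·3+(1-q)·3 = q·5+(1-q)·0 ⇒ q(-2) = (1-q)(-3) ⇒ q = 3/5
P2 indiff ⇒ p·4+(1-p)·9 = p·5+(1-p)·3 ⇒ p(-1) = (1-p)(-6) ⇒ p = 6/7

P1 mixes 6/7 on A; P2 mixes 3/5 on P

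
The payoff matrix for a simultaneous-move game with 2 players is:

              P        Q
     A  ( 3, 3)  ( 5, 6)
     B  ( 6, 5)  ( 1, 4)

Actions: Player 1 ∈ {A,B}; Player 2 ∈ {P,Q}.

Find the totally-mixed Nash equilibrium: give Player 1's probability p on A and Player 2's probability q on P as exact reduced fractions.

P1 indiff ⇒ q·3+(1-q)·5 = q·6+(1-q)·1 ⇒ q(-3) = (1-q)(-4) ⇒ q = 4/7
P2 indiff ⇒ p·3+(1-p)·5 = p·6+(1-p)·4 ⇒ p(-3) = (1-p)(-1) ⇒ p = 1/4

p=1/4, q=4/7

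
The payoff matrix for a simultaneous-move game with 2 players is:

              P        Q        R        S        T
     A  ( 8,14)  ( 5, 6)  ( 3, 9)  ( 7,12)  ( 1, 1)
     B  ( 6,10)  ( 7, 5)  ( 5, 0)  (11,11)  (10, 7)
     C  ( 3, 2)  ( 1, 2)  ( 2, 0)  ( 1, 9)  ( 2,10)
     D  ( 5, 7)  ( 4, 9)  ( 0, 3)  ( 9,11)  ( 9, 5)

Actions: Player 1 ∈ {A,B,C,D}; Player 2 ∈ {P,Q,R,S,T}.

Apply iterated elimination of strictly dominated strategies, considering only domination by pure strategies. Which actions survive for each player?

Survivors P1:{A,B} P2:{P,S}

P1 drop C (B beats it: P:6>3 Q:7>1 R:5>2 S:11>1 T:10>2)
P1 drop D (B beats it: P:6>5 Q:7>4 R:5>0 S:11>9 T:10>9)
P2 drop Q (P beats it: A:14>6 B:10>5)
P2 drop R (P beats it: A:14>9 B:10>0)
P2 drop T (P beats it: A:14>1 B:10>7)
P1→{A,B} P2→{P,S}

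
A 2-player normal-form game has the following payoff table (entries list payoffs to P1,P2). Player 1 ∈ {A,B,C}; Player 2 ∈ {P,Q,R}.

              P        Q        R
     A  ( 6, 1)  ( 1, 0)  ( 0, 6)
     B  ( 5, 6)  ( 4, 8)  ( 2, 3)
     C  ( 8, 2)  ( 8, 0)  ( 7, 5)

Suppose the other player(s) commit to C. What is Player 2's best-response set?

u_2(P vs C) = 2
u_2(Q vs C) = 0
u_2(R vs C) = 5
max payoff 5 at {R}

argmax u_2 = {R}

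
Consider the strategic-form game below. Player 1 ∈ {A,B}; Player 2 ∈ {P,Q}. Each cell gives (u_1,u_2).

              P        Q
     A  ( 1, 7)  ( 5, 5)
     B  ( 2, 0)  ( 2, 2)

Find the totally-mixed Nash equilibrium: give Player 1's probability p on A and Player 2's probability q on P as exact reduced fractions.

P1 indiff ⇒ q·1+(1-q)·5 = q·2+(1-q)·2 ⇒ q(-1) = (1-q)(-3) ⇒ q = 3/4
P2 indiff ⇒ p·7+(1-p)·0 = p·5+(1-p)·2 ⇒ p(2) = (1-p)(2) ⇒ p = 1/2

p=1/2, q=3/4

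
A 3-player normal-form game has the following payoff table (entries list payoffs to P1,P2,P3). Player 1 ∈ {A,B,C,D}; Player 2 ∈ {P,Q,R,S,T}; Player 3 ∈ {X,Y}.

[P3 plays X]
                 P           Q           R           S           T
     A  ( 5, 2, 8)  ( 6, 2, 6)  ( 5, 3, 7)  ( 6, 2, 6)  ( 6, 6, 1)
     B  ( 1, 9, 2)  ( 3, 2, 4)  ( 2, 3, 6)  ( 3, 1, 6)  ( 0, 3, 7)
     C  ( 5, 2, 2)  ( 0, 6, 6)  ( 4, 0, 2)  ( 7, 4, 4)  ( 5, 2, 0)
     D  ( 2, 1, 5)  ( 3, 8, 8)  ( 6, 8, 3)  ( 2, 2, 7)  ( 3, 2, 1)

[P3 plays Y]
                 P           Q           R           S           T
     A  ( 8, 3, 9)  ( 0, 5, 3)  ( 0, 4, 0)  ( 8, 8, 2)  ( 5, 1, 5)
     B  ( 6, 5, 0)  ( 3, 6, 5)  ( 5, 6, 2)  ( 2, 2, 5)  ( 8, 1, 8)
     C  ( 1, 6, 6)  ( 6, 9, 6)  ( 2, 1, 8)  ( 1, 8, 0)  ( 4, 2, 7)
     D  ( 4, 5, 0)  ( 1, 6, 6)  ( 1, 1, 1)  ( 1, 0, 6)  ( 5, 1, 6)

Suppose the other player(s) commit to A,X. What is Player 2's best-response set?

argmax u_2 = {T}

u_2(P vs A,X) = 2
u_2(Q vs A,X) = 2
u_2(R vs A,X) = 3
u_2(S vs A,X) = 2
u_2(T vs A,X) = 6
max payoff 6 at {T}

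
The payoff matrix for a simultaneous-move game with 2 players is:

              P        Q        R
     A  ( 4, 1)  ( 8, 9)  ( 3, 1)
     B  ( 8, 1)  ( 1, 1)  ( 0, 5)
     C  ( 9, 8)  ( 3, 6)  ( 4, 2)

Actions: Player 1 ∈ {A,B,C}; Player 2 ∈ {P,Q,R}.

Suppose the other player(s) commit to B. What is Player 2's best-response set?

P2 best: {R}

u_2(P vs B) = 1
u_2(Q vs B) = 1
u_2(R vs B) = 5
max payoff 5 at {R}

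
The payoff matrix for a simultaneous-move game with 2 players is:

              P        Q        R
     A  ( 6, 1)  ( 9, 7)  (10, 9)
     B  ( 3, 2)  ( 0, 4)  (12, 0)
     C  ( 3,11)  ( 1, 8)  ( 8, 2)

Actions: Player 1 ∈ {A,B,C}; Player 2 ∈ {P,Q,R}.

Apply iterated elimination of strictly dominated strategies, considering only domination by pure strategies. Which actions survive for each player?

Remaining: P1:{A,B} P2:{Q,R}

P1 drop C (A beats it: P:6>3 Q:9>1 R:10>8)
P2 drop P (Q beats it: A:7>1 B:4>2)
P1→{A,B} P2→{Q,R}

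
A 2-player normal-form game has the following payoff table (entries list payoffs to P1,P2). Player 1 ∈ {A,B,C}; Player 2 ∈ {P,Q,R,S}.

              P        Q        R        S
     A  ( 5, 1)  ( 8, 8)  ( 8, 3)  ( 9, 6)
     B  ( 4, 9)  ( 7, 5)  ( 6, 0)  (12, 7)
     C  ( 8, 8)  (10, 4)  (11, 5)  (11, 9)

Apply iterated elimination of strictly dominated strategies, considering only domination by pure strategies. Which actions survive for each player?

P1 drop A (C beats it: P:8>5 Q:10>8 R:11>8 S:11>9)
P2 drop Q (P beats it: B:9>5 C:8>4)
P2 drop R (P beats it: B:9>0 C:8>5)
P1→{B,C} P2→{P,S}

IESDS → P1:{B,C} P2:{P,S}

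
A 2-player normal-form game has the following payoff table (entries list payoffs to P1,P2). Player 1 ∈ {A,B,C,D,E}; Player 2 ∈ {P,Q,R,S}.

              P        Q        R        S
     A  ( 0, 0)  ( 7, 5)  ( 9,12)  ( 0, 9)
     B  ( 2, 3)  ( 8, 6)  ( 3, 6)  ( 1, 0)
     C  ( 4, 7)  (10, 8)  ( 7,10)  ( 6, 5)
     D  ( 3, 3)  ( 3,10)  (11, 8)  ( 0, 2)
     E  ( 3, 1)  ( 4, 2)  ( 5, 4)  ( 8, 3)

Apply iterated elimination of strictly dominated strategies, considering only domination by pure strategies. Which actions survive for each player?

P1 drop B (C beats it: P:4>2 Q:10>8 R:7>3 S:6>1)
P2 drop P (Q beats it: A:5>0 C:8>7 D:10>3 E:2>1)
P2 drop S (R beats it: A:12>9 C:10>5 D:8>2 E:4>3)
P1 drop E (A beats it: Q:7>4 R:9>5)
P1→{A,C,D} P2→{Q,R}

Remaining: P1:{A,C,D} P2:{Q,R}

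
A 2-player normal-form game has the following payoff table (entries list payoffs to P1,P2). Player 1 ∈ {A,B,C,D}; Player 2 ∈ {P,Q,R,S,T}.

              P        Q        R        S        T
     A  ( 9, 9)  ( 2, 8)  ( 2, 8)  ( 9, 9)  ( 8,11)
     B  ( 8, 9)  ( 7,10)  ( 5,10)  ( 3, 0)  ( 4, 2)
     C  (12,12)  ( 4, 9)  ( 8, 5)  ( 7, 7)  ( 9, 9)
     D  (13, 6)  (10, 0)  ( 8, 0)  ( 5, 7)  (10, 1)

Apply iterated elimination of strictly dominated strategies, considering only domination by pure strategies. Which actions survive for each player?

IESDS → P1:{A,C,D} P2:{P,S,T}

P1 drop B (D beats it: P:13>8 Q:10>7 R:8>5 S:5>3 T:10>4)
P2 drop Q (P beats it: A:9>8 C:12>9 D:6>0)
P2 drop R (P beats it: A:9>8 C:12>5 D:6>0)
P1→{A,C,D} P2→{P,S,T}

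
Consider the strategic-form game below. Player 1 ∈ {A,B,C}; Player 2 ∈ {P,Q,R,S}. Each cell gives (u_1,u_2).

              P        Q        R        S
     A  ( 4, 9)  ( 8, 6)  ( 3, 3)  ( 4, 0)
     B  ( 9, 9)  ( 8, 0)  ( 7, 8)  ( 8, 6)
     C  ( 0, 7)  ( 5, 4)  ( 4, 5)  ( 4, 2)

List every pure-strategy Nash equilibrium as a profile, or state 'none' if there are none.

(A,P): not NE [P1→B gives 9>4]
(A,Q): not NE [P2→P gives 9>6]
(A,R): not NE [P1→B gives 7>3; P2→P gives 9>3]
(A,S): not NE [P1→B gives 8>4; P2→P gives 9>0]
(B,P): NE
(B,Q): not NE [P2→P gives 9>0]
(B,R): not NE [P2→P gives 9>8]
(B,S): not NE [P2→P gives 9>6]
(C,P): not NE [P1→B gives 9>0]
(C,Q): not NE [P1→B gives 8>5; P2→P gives 7>4]
(C,R): not NE [P1→B gives 7>4; P2→P gives 7>5]
(C,S): not NE [P1→B gives 8>4; P2→P gives 7>2]

NE set: (B,P)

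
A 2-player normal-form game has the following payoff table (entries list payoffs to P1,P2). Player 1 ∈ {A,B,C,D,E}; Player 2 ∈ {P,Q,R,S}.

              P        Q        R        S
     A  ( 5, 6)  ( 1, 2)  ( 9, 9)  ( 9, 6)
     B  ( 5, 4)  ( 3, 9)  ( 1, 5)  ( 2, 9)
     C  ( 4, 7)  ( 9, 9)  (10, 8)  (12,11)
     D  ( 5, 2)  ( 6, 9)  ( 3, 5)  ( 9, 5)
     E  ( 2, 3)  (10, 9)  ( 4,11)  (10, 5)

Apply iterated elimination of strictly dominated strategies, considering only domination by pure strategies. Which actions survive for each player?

Remaining: P1:{C,E} P2:{Q,R,S}

P2 drop P (R beats it: A:9>6 B:5>4 C:8>7 D:5>2 E:11>3)
P1 drop A (C beats it: Q:9>1 R:10>9 S:12>9)
P1 drop B (C beats it: Q:9>3 R:10>1 S:12>2)
P1 drop D (C beats it: Q:9>6 R:10>3 S:12>9)
P1→{C,E} P2→{Q,R,S}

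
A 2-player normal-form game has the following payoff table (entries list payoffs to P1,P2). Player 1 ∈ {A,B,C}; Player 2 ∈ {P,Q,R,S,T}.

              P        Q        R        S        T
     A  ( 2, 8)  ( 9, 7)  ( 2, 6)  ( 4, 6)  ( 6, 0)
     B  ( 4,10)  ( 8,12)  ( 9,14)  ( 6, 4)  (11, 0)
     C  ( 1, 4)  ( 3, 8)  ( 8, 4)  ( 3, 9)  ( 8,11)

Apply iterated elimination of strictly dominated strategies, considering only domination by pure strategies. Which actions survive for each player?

Remaining: P1:{A,B} P2:{P,Q,R}

P1 drop C (B beats it: P:4>1 Q:8>3 R:9>8 S:6>3 T:11>8)
P2 drop S (P beats it: A:8>6 B:10>4)
P2 drop T (P beats it: A:8>0 B:10>0)
P1→{A,B} P2→{P,Q,R}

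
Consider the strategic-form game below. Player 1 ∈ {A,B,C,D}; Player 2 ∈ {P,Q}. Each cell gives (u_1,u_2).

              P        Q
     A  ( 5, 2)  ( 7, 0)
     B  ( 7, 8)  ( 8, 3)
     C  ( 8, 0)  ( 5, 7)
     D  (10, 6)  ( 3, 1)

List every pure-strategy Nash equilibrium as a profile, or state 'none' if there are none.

(A,P): not NE [P1→D gives 10>5]
(A,Q): not NE [P1→B gives 8>7; P2→P gives 2>0]
(B,P): not NE [P1→D gives 10>7]
(B,Q): not NE [P2→P gives 8>3]
(C,P): not NE [P1→D gives 10>8; P2→Q gives 7>0]
(C,Q): not NE [P1→B gives 8>5]
(D,P): NE
(D,Q): not NE [P1→B gives 8>3; P2→P gives 6>1]

PSNE = {(D,P)}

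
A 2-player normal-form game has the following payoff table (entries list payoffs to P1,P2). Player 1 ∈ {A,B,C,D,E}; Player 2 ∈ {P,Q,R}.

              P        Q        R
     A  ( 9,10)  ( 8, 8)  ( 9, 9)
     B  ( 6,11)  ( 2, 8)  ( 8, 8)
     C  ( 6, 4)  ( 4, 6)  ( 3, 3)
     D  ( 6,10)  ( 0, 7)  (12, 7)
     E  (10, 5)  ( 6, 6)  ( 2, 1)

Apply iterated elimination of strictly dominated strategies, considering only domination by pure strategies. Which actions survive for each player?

Remaining: P1:{A,E} P2:{P,Q}

P1 drop B (A beats it: P:9>6 Q:8>2 R:9>8)
P1 drop C (A beats it: P:9>6 Q:8>4 R:9>3)
P2 drop R (P beats it: A:10>9 D:10>7 E:5>1)
P1 drop D (A beats it: P:9>6 Q:8>0)
P1→{A,E} P2→{P,Q}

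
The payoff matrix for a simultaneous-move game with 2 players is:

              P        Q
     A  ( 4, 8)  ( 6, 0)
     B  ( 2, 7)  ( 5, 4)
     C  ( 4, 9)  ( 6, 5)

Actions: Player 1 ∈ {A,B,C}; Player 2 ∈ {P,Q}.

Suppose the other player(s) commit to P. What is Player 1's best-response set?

u_1(A vs P) = 4
u_1(B vs P) = 2
u_1(C vs P) = 4
max payoff 4 at {A,C}

P1 best: {A,C}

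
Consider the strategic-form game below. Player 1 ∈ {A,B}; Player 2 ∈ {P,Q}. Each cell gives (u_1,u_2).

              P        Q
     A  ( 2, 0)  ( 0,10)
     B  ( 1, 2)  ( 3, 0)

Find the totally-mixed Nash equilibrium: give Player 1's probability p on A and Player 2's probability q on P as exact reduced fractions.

(p,q) = (1/6, 3/4)

P1 indiff ⇒ q·2+(1-q)·0 = q·1+(1-q)·3 ⇒ q(1) = (1-q)(3) ⇒ q = 3/4
P2 indiff ⇒ p·0+(1-p)·2 = p·10+(1-p)·0 ⇒ p(-10) = (1-p)(-2) ⇒ p = 1/6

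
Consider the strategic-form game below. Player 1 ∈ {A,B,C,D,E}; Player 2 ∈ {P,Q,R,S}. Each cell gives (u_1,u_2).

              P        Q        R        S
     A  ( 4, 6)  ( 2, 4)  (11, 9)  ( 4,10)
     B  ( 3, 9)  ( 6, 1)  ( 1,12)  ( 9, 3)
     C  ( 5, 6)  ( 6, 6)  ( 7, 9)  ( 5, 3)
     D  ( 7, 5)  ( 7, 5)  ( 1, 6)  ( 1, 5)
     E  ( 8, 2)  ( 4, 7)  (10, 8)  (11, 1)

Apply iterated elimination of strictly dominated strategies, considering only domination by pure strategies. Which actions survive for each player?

P2 drop P (R beats it: A:9>6 B:12>9 C:9>6 D:6>5 E:8>2)
P2 drop Q (R beats it: A:9>4 B:12>1 C:9>6 D:6>5 E:8>7)
P1 drop B (E beats it: R:10>1 S:11>9)
P1 drop C (E beats it: R:10>7 S:11>5)
P1 drop D (A beats it: R:11>1 S:4>1)
P1→{A,E} P2→{R,S}

Remaining: P1:{A,E} P2:{R,S}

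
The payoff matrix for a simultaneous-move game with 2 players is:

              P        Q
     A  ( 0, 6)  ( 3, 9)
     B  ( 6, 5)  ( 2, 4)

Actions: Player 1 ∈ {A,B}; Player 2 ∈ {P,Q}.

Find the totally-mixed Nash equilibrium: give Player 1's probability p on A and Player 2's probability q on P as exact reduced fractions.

P1 mixes 1/4 on A; P2 mixes 1/7 on P

P1 indiff ⇒ q·0+(1-q)·3 = q·6+(1-q)·2 ⇒ q(-6) = (1-q)(-1) ⇒ q = 1/7
P2 indiff ⇒ p·6+(1-p)·5 = p·9+(1-p)·4 ⇒ p(-3) = (1-p)(-1) ⇒ p = 1/4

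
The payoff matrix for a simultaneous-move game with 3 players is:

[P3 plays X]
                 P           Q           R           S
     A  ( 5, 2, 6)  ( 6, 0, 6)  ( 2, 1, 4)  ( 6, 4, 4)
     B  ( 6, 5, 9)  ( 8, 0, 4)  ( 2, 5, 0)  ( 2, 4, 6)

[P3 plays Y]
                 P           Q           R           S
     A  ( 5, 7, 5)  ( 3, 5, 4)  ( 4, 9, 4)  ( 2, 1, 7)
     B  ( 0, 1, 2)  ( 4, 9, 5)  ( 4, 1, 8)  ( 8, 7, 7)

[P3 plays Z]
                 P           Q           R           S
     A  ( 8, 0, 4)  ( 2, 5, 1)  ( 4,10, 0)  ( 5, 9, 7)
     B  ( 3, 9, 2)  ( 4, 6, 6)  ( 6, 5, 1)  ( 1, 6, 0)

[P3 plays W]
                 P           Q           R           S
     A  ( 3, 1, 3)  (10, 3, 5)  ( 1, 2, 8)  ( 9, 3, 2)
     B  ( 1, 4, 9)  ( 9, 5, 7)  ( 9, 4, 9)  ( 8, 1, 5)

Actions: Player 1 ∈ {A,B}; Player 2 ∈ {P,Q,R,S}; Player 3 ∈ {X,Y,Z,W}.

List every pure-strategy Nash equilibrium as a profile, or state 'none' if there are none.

(A,P,X): not NE [P1→B gives 6>5; P2→S gives 4>2]
(A,P,Y): not NE [P2→R gives 9>7; P3→X gives 6>5]
(A,P,Z): not NE [P2→R gives 10>0; P3→X gives 6>4]
(A,P,W): not NE [P2→S gives 3>1; P3→X gives 6>3]
(A,Q,X): not NE [P1→B gives 8>6; P2→S gives 4>0]
(A,Q,Y): not NE [P1→B gives 4>3; P2→R gives 9>5; P3→X gives 6>4]
(A,Q,Z): not NE [P1→B gives 4>2; P2→R gives 10>5; P3→X gives 6>1]
(A,Q,W): not NE [P3→X gives 6>5]
(A,R,X): not NE [P2→S gives 4>1; P3→W gives 8>4]
(A,R,Y): not NE [P3→W gives 8>4]
(A,R,Z): not NE [P1→B gives 6>4; P3→W gives 8>0]
(A,R,W): not NE [P1→B gives 9>1; P2→S gives 3>2]
(A,S,X): not NE [P3→Z gives 7>4]
(A,S,Y): not NE [P1→B gives 8>2; P2→R gives 9>1]
(A,S,Z): not NE [P2→R gives 10>9]
(A,S,W): not NE [P3→Z gives 7>2]
(B,P,X): NE
(B,P,Y): not NE [P1→A gives 5>0; P2→Q gives 9>1; P3→W gives 9>2]
(B,P,Z): not NE [P1→A gives 8>3; P3→W gives 9>2]
(B,P,W): not NE [P1→A gives 3>1; P2→Q gives 5>4]
(B,Q,X): not NE [P2→R gives 5>0; P3→W gives 7>4]
(B,Q,Y): not NE [P3→W gives 7>5]
(B,Q,Z): not NE [P2→P gives 9>6; P3→W gives 7>6]
(B,Q,W): not NE [P1→A gives 10>9]
(B,R,X): not NE [P3→W gives 9>0]
(B,R,Y): not NE [P2→Q gives 9>1; P3→W gives 9>8]
(B,R,Z): not NE [P2→P gives 9>5; P3→W gives 9>1]
(B,R,W): not NE [P2→Q gives 5>4]
(B,S,X): not NE [P1→A gives 6>2; P2→R gives 5>4; P3→Y gives 7>6]
(B,S,Y): not NE [P2→Q gives 9>7]
(B,S,Z): not NE [P1→A gives 5>1; P2→P gives 9>6; P3→Y gives 7>0]
(B,S,W): not NE [P1→A gives 9>8; P2→Q gives 5>1; P3→Y gives 7>5]

PSNE = {(B,P,X)}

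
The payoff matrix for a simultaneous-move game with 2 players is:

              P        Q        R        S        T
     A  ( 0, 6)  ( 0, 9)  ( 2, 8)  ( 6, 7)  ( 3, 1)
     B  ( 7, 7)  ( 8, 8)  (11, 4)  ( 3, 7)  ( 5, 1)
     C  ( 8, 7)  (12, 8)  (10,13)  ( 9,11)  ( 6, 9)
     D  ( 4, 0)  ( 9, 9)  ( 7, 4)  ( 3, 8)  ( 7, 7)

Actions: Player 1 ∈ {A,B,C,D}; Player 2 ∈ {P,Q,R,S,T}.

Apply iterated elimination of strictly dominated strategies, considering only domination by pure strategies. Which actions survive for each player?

P1 drop A (C beats it: P:8>0 Q:12>0 R:10>2 S:9>6 T:6>3)
P2 drop P (Q beats it: B:8>7 C:8>7 D:9>0)
P2 drop T (S beats it: B:7>1 C:11>9 D:8>7)
P1 drop D (C beats it: Q:12>9 R:10>7 S:9>3)
P1→{B,C} P2→{Q,R,S}

Survivors P1:{B,C} P2:{Q,R,S}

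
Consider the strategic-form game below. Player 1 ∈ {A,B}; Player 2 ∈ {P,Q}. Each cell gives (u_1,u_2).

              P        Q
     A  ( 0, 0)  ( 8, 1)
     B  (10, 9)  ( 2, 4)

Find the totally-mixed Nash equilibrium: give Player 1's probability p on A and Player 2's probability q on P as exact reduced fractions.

(p,q) = (5/6, 3/8)

P1 indiff ⇒ q·0+(1-q)·8 = q·10+(1-q)·2 ⇒ q(-10) = (1-q)(-6) ⇒ q = 3/8
P2 indiff ⇒ p·0+(1-p)·9 = p·1+(1-p)·4 ⇒ p(-1) = (1-p)(-5) ⇒ p = 5/6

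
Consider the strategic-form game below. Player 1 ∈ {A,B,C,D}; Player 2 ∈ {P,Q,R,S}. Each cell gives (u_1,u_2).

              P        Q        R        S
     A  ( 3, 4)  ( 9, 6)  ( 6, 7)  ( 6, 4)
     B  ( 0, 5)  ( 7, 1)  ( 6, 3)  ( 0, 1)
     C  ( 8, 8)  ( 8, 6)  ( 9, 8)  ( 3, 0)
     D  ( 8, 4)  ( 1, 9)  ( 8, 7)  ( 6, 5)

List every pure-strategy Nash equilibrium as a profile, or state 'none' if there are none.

PSNE = {(C,P), (C,R)}

(A,P): not NE [P1→D gives 8>3; P2→R gives 7>4]
(A,Q): not NE [P2→R gives 7>6]
(A,R): not NE [P1→C gives 9>6]
(A,S): not NE [P2→R gives 7>4]
(B,P): not NE [P1→D gives 8>0]
(B,Q): not NE [P1→A gives 9>7; P2→P gives 5>1]
(B,R): not NE [P1→C gives 9>6; P2→P gives 5>3]
(B,S): not NE [P1→D gives 6>0; P2→P gives 5>1]
(C,P): NE
(C,Q): not NE [P1→A gives 9>8; P2→R gives 8>6]
(C,R): NE
(C,S): not NE [P1→D gives 6>3; P2→R gives 8>0]
(D,P): not NE [P2→Q gives 9>4]
(D,Q): not NE [P1→A gives 9>1]
(D,R): not NE [P1→C gives 9>8; P2→Q gives 9>7]
(D,S): not NE [P2→Q gives 9>5]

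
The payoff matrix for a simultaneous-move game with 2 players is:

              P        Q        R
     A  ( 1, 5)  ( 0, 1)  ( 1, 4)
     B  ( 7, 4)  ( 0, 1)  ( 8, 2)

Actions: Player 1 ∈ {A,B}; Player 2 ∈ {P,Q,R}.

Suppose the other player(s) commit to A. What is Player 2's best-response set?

P2 best: {P}

u_2(P vs A) = 5
u_2(Q vs A) = 1
u_2(R vs A) = 4
max payoff 5 at {P}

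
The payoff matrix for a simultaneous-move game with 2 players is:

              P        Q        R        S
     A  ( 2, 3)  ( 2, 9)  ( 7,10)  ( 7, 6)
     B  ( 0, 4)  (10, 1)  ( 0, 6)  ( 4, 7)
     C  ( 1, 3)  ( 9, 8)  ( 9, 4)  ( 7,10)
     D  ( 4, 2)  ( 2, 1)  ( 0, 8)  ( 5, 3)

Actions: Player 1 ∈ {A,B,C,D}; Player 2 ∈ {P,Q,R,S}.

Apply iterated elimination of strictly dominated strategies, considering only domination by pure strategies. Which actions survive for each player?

IESDS → P1:{A,B,C} P2:{Q,R,S}

P2 drop P (R beats it: A:10>3 B:6>4 C:4>3 D:8>2)
P1 drop D (C beats it: Q:9>2 R:9>0 S:7>5)
P1→{A,B,C} P2→{Q,R,S}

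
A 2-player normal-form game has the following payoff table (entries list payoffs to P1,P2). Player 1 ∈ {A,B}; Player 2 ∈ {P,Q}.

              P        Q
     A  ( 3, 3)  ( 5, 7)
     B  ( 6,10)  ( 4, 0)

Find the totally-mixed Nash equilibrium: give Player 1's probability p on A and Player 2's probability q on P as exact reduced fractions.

P1 indiff ⇒ q·3+(1-q)·5 = q·6+(1-q)·4 ⇒ q(-3) = (1-q)(-1) ⇒ q = 1/4
P2 indiff ⇒ p·3+(1-p)·10 = p·7+(1-p)·0 ⇒ p(-4) = (1-p)(-10) ⇒ p = 5/7

(p,q) = (5/7, 1/4)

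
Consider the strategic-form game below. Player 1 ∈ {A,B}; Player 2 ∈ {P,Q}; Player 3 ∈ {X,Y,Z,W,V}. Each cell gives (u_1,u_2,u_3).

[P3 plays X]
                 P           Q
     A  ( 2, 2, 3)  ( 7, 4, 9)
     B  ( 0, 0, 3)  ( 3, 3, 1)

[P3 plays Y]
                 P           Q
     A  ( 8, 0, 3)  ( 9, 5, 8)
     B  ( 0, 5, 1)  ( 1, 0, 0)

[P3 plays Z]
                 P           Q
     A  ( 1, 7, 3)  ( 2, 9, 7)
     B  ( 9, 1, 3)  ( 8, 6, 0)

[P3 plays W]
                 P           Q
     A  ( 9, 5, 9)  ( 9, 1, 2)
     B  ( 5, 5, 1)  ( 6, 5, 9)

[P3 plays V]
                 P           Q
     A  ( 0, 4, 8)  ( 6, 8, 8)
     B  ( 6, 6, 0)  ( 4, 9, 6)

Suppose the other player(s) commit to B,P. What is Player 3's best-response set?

P3 best: {X,Z}

u_3(X vs B,P) = 3
u_3(Y vs B,P) = 1
u_3(Z vs B,P) = 3
u_3(W vs B,P) = 1
u_3(V vs B,P) = 0
max payoff 3 at {X,Z}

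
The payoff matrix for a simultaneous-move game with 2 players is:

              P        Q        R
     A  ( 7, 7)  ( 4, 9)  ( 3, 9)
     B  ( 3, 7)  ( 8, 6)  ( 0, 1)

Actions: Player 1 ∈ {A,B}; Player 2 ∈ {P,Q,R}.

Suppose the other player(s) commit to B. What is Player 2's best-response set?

argmax u_2 = {P}

u_2(P vs B) = 7
u_2(Q vs B) = 6
u_2(R vs B) = 1
max payoff 7 at {P}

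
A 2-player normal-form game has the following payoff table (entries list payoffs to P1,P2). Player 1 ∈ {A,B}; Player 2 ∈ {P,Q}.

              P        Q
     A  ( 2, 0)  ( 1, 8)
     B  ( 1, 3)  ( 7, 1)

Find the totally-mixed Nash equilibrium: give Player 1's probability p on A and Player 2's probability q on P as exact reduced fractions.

P1 mixes 1/5 on A; P2 mixes 6/7 on P

P1 indiff ⇒ q·2+(1-q)·1 = q·1+(1-q)·7 ⇒ q(1) = (1-q)(6) ⇒ q = 6/7
P2 indiff ⇒ p·0+(1-p)·3 = p·8+(1-p)·1 ⇒ p(-8) = (1-p)(-2) ⇒ p = 1/5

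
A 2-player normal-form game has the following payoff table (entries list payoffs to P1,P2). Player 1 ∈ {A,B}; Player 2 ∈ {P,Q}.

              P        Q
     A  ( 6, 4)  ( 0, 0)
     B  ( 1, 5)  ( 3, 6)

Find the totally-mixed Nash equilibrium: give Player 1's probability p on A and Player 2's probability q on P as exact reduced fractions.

P1 indiff ⇒ q·6+(1-q)·0 = q·1+(1-q)·3 ⇒ q(5) = (1-q)(3) ⇒ q = 3/8
P2 indiff ⇒ p·4+(1-p)·5 = p·0+(1-p)·6 ⇒ p(4) = (1-p)(1) ⇒ p = 1/5

(p,q) = (1/5, 3/8)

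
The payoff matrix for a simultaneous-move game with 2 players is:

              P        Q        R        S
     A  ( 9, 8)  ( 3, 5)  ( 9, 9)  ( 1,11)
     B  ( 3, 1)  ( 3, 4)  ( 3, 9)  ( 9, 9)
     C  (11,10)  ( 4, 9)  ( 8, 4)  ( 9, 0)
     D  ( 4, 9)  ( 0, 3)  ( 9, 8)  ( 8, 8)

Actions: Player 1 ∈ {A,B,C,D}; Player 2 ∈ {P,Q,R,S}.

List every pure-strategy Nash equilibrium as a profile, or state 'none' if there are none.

NE set: (B,S), (C,P)

(A,P): not NE [P1→C gives 11>9; P2→S gives 11>8]
(A,Q): not NE [P1→C gives 4>3; P2→S gives 11>5]
(A,R): not NE [P2→S gives 11>9]
(A,S): not NE [P1→C gives 9>1]
(B,P): not NE [P1→C gives 11>3; P2→S gives 9>1]
(B,Q): not NE [P1→C gives 4>3; P2→S gives 9>4]
(B,R): not NE [P1→D gives 9>3]
(B,S): NE
(C,P): NE
(C,Q): not NE [P2→P gives 10>9]
(C,R): not NE [P1→D gives 9>8; P2→P gives 10>4]
(C,S): not NE [P2→P gives 10>0]
(D,P): not NE [P1→C gives 11>4]
(D,Q): not NE [P1→C gives 4>0; P2→P gives 9>3]
(D,R): not NE [P2→P gives 9>8]
(D,S): not NE [P1→C gives 9>8; P2→P gives 9>8]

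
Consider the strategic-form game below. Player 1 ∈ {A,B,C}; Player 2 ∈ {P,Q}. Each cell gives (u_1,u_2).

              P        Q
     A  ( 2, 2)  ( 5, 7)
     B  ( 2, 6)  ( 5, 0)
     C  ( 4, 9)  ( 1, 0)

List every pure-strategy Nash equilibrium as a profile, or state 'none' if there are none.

Nash profiles: (A,Q), (C,P)

(A,P): not NE [P1→C gives 4>2; P2→Q gives 7>2]
(A,Q): NE
(B,P): not NE [P1→C gives 4>2]
(B,Q): not NE [P2→P gives 6>0]
(C,P): NE
(C,Q): not NE [P1→B gives 5>1; P2→P gives 9>0]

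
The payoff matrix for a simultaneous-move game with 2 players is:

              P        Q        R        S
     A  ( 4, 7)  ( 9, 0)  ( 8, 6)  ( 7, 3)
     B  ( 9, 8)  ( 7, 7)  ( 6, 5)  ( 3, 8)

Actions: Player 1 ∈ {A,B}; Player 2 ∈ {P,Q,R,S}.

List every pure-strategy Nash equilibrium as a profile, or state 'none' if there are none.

PSNE = {(B,P)}

(A,P): not NE [P1→B gives 9>4]
(A,Q): not NE [P2→P gives 7>0]
(A,R): not NE [P2→P gives 7>6]
(A,S): not NE [P2→P gives 7>3]
(B,P): NE
(B,Q): not NE [P1→A gives 9>7; P2→S gives 8>7]
(B,R): not NE [P1→A gives 8>6; P2→S gives 8>5]
(B,S): not NE [P1→A gives 7>3]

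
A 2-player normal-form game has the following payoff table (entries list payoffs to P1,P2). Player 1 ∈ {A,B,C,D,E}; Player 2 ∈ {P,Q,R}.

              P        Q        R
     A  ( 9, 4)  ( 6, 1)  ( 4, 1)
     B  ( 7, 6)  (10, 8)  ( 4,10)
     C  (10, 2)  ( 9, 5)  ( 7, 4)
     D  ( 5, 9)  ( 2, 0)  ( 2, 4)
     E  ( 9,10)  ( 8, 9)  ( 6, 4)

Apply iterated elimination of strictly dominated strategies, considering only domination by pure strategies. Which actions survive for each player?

IESDS → P1:{B,C} P2:{Q,R}

P1 drop A (C beats it: P:10>9 Q:9>6 R:7>4)
P1 drop D (B beats it: P:7>5 Q:10>2 R:4>2)
P1 drop E (C beats it: P:10>9 Q:9>8 R:7>6)
P2 drop P (Q beats it: B:8>6 C:5>2)
P1→{B,C} P2→{Q,R}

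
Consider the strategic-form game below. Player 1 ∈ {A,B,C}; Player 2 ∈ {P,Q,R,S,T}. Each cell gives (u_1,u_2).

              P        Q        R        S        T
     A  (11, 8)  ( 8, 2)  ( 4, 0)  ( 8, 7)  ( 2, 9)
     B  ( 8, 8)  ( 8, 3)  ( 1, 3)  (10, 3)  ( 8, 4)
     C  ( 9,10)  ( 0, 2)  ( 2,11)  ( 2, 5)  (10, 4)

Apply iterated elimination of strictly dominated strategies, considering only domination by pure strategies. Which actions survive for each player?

Survivors P1:{A,C} P2:{P,R,T}

P2 drop Q (P beats it: A:8>2 B:8>3 C:10>2)
P2 drop S (P beats it: A:8>7 B:8>3 C:10>5)
P1 drop B (C beats it: P:9>8 R:2>1 T:10>8)
P1→{A,C} P2→{P,R,T}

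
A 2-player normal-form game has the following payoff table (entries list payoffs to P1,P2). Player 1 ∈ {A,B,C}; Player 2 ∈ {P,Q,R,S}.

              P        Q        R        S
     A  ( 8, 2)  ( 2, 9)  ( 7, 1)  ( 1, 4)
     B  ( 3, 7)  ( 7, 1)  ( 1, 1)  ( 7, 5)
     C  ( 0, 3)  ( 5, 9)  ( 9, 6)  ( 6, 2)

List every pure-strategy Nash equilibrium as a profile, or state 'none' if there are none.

(A,P): not NE [P2→Q gives 9>2]
(A,Q): not NE [P1→B gives 7>2]
(A,R): not NE [P1→C gives 9>7; P2→Q gives 9>1]
(A,S): not NE [P1→B gives 7>1; P2→Q gives 9>4]
(B,P): not NE [P1→A gives 8>3]
(B,Q): not NE [P2→P gives 7>1]
(B,R): not NE [P1→C gives 9>1; P2→P gives 7>1]
(B,S): not NE [P2→P gives 7>5]
(C,P): not NE [P1→A gives 8>0; P2→Q gives 9>3]
(C,Q): not NE [P1→B gives 7>5]
(C,R): not NE [P2→Q gives 9>6]
(C,S): not NE [P1→B gives 7>6; P2→Q gives 9>2]

PSNE: ∅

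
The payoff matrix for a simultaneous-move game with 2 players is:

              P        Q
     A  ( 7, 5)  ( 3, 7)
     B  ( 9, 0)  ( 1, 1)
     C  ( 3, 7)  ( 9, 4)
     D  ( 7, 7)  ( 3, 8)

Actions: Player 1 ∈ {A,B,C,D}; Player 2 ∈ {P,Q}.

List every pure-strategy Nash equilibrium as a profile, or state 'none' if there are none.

Equilibria: none

(A,P): not NE [P1→B gives 9>7; P2→Q gives 7>5]
(A,Q): not NE [P1→C gives 9>3]
(B,P): not NE [P2→Q gives 1>0]
(B,Q): not NE [P1→C gives 9>1]
(C,P): not NE [P1→B gives 9>3]
(C,Q): not NE [P2→P gives 7>4]
(D,P): not NE [P1→B gives 9>7; P2→Q gives 8>7]
(D,Q): not NE [P1→C gives 9>3]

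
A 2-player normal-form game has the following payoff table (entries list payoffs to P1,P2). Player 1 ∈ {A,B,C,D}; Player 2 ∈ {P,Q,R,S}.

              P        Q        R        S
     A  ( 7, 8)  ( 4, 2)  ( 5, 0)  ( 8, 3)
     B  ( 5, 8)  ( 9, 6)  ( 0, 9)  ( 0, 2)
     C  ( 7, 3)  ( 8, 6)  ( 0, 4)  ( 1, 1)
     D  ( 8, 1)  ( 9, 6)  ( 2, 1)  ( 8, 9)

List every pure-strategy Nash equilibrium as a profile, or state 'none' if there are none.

(A,P): not NE [P1→D gives 8>7]
(A,Q): not NE [P1→D gives 9>4; P2→P gives 8>2]
(A,R): not NE [P2→P gives 8>0]
(A,S): not NE [P2→P gives 8>3]
(B,P): not NE [P1→D gives 8>5; P2→R gives 9>8]
(B,Q): not NE [P2→R gives 9>6]
(B,R): not NE [P1→A gives 5>0]
(B,S): not NE [P1→D gives 8>0; P2→R gives 9>2]
(C,P): not NE [P1→D gives 8>7; P2→Q gives 6>3]
(C,Q): not NE [P1→D gives 9>8]
(C,R): not NE [P1→A gives 5>0; P2→Q gives 6>4]
(C,S): not NE [P1→D gives 8>1; P2→Q gives 6>1]
(D,P): not NE [P2→S gives 9>1]
(D,Q): not NE [P2→S gives 9>6]
(D,R): not NE [P1→A gives 5>2; P2→S gives 9>1]
(D,S): NE

NE set: (D,S)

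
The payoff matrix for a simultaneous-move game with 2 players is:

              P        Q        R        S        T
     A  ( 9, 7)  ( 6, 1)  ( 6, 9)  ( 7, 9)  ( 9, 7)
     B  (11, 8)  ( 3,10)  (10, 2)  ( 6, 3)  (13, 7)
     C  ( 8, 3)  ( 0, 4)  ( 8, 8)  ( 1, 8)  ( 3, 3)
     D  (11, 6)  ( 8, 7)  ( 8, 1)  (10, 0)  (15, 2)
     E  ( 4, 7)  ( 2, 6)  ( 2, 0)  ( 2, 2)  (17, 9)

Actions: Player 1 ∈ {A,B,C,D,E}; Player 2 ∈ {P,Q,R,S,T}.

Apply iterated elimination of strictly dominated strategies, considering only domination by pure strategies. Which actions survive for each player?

IESDS → P1:{B,D,E} P2:{P,Q,T}

P1 drop A (D beats it: P:11>9 Q:8>6 R:8>6 S:10>7 T:15>9)
P1 drop C (B beats it: P:11>8 Q:3>0 R:10>8 S:6>1 T:13>3)
P2 drop R (P beats it: B:8>2 D:6>1 E:7>0)
P2 drop S (P beats it: B:8>3 D:6>0 E:7>2)
P1→{B,D,E} P2→{P,Q,T}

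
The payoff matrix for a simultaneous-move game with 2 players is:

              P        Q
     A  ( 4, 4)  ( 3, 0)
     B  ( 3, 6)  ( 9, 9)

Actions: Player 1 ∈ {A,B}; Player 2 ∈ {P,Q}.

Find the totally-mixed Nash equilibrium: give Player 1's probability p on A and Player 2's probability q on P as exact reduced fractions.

P1 indiff ⇒ q·4+(1-q)·3 = q·3+(1-q)·9 ⇒ q(1) = (1-q)(6) ⇒ q = 6/7
P2 indiff ⇒ p·4+(1-p)·6 = p·0+(1-p)·9 ⇒ p(4) = (1-p)(3) ⇒ p = 3/7

(p,q) = (3/7, 6/7)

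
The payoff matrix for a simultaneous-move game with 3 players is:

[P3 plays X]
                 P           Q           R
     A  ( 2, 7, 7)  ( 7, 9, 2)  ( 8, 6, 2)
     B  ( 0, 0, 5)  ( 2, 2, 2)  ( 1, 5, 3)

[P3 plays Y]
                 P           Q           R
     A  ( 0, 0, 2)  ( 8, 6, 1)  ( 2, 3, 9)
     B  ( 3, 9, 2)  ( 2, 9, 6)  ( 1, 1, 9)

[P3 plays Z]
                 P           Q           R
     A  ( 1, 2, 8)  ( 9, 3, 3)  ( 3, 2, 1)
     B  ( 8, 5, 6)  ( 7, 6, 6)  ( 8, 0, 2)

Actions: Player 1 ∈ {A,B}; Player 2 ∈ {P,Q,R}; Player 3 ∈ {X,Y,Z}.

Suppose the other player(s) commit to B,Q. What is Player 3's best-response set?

P3 best: {Y,Z}

u_3(X vs B,Q) = 2
u_3(Y vs B,Q) = 6
u_3(Z vs B,Q) = 6
max payoff 6 at {Y,Z}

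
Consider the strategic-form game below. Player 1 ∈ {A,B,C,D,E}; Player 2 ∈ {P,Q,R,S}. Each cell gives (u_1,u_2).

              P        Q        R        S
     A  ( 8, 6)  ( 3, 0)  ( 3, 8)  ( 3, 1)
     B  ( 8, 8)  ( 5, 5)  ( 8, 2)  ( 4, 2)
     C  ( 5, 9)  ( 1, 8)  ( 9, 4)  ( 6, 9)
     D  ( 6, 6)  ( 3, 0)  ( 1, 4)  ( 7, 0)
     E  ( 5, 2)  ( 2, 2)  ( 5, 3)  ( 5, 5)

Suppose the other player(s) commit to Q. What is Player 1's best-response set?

u_1(A vs Q) = 3
u_1(B vs Q) = 5
u_1(C vs Q) = 1
u_1(D vs Q) = 3
u_1(E vs Q) = 2
max payoff 5 at {B}

argmax u_1 = {B}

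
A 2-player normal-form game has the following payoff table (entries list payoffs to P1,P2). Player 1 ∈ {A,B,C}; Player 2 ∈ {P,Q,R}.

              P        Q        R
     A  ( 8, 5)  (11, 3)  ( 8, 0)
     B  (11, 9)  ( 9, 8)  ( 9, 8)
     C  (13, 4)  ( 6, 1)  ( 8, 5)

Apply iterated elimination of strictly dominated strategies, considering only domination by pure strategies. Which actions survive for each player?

P2 drop Q (P beats it: A:5>3 B:9>8 C:4>1)
P1 drop A (B beats it: P:11>8 R:9>8)
P1→{B,C} P2→{P,R}

Remaining: P1:{B,C} P2:{P,R}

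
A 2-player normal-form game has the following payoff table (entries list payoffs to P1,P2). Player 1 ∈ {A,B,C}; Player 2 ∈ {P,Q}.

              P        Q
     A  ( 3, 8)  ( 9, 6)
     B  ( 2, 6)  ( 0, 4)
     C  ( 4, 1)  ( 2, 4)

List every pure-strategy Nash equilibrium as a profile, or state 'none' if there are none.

Equilibria: none

(A,P): not NE [P1→C gives 4>3]
(A,Q): not NE [P2→P gives 8>6]
(B,P): not NE [P1→C gives 4>2]
(B,Q): not NE [P1→A gives 9>0; P2→P gives 6>4]
(C,P): not NE [P2→Q gives 4>1]
(C,Q): not NE [P1→A gives 9>2]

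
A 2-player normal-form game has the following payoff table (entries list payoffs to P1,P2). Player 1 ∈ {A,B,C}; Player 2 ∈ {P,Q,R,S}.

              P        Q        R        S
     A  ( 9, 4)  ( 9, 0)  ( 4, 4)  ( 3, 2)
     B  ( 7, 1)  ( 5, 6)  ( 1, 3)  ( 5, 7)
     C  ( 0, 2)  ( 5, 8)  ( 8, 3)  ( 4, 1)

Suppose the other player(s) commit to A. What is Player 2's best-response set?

argmax u_2 = {P,R}

u_2(P vs A) = 4
u_2(Q vs A) = 0
u_2(R vs A) = 4
u_2(S vs A) = 2
max payoff 4 at {P,R}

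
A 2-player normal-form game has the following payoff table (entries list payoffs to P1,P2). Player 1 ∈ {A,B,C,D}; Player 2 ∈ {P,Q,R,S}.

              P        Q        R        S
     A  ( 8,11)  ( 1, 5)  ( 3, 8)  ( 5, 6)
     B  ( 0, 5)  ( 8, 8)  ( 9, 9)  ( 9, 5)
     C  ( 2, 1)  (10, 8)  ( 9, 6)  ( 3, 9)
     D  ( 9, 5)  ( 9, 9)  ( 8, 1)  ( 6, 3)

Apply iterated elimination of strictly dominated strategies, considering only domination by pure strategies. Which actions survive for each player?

IESDS → P1:{B,C,D} P2:{Q,R,S}

P1 drop A (D beats it: P:9>8 Q:9>1 R:8>3 S:6>5)
P2 drop P (Q beats it: B:8>5 C:8>1 D:9>5)
P1→{B,C,D} P2→{Q,R,S}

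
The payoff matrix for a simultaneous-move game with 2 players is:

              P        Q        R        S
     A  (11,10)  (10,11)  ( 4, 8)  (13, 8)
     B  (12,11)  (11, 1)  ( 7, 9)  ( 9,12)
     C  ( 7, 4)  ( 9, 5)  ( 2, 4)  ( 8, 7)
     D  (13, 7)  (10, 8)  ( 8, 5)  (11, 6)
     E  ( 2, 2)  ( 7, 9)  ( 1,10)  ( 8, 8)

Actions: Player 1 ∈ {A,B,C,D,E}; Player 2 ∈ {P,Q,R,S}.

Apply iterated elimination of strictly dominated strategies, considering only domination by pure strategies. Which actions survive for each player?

P1 drop C (A beats it: P:11>7 Q:10>9 R:4>2 S:13>8)
P1 drop E (A beats it: P:11>2 Q:10>7 R:4>1 S:13>8)
P2 drop R (P beats it: A:10>8 B:11>9 D:7>5)
P1→{A,B,D} P2→{P,Q,S}

IESDS → P1:{A,B,D} P2:{P,Q,S}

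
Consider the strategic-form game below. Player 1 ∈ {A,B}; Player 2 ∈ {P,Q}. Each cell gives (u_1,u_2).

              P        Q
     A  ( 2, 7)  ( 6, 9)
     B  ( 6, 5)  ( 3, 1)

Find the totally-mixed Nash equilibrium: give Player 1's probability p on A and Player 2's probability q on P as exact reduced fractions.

(p,q) = (2/3, 3/7)

P1 indiff ⇒ q·2+(1-q)·6 = q·6+(1-q)·3 ⇒ q(-4) = (1-q)(-3) ⇒ q = 3/7
P2 indiff ⇒ p·7+(1-p)·5 = p·9+(1-p)·1 ⇒ p(-2) = (1-p)(-4) ⇒ p = 2/3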